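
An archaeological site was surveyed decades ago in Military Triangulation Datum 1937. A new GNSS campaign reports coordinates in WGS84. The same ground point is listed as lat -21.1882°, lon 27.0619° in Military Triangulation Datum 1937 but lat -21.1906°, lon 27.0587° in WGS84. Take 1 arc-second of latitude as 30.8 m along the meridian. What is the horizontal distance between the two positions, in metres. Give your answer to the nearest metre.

Δφ = -21.1906° − -21.1882° = -0.0024°; Δλ = 27.0587° − 27.0619° = -0.0032°.
1° of latitude = 3600 × 30.80 = 110880 m.
ΔN = Δφ × 110880 = -266.1 m; ΔE = Δλ × 110880 × cos(-21.1882°) = -0.0032 × 110880 × 0.932398 = -330.8 m.
Distance = √(ΔE² + ΔN²) = √((-330.8)² + (-266.1)²) = 424.6 m.

425 m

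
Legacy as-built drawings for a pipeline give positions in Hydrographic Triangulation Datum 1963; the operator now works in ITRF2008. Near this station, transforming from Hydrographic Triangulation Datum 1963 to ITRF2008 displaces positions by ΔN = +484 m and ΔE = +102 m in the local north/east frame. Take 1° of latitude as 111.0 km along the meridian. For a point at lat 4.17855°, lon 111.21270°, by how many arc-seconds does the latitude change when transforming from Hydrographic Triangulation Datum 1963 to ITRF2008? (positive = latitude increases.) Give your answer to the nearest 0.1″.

Δφ = 15.7″

1° of latitude = 111.0 km, so Δφ = 484.0 / 111000 = 0.0043604° = 15.697″.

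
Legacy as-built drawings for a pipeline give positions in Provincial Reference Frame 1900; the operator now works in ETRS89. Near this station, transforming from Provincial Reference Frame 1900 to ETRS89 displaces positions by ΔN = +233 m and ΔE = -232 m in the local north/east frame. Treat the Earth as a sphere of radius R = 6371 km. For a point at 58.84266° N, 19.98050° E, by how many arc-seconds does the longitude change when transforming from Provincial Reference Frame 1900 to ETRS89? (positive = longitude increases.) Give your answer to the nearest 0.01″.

At latitude 58.84266°, cos φ = 0.517390.
One radian of longitude at latitude φ spans R cos φ, so Δλ = ΔE / (R cos φ) = -232.0 / (6371000 × 0.517390) = -7.0382e-05 rad = -14.517″.

Δλ = -14.52″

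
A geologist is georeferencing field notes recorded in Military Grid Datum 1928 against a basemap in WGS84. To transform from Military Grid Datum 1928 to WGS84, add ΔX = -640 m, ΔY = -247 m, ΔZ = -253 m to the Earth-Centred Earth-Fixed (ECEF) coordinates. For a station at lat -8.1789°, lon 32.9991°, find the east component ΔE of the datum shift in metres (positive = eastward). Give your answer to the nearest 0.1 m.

At φ = -8.1789°, λ = 32.9991°: sin φ = -0.142264, cos φ = 0.989829, sin λ = 0.544626, cos λ = 0.838679.
ΔE = −sin λ·ΔX + cos λ·ΔY = −(0.544626)·(-640) + (0.838679)·(-247) = 141.41 m.

ΔE = 141.4 m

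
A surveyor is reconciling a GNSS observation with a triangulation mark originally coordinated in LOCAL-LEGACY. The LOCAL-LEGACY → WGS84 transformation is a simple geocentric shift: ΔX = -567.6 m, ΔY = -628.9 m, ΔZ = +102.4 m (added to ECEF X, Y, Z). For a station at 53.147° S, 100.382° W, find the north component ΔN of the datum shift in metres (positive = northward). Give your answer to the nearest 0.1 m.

ΔN = 638.3 m

The local north axis is (−sin φ cos λ, −sin φ sin λ, cos φ), giving ΔN = 81.848 + 494.992 + 61.416 = 638.26 m.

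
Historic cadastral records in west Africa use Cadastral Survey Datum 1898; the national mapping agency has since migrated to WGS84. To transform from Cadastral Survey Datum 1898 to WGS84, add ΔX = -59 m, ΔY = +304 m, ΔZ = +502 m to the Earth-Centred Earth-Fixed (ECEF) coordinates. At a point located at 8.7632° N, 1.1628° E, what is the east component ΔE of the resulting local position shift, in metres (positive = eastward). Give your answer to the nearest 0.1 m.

ΔE = 305.1 m

At φ = 8.7632°, λ = 1.1628°: sin φ = 0.152351, cos φ = 0.988326, sin λ = 0.020293, cos λ = 0.999794.
ΔE = −sin λ·ΔX + cos λ·ΔY = −(0.020293)·(-59) + (0.999794)·(304) = 305.13 m.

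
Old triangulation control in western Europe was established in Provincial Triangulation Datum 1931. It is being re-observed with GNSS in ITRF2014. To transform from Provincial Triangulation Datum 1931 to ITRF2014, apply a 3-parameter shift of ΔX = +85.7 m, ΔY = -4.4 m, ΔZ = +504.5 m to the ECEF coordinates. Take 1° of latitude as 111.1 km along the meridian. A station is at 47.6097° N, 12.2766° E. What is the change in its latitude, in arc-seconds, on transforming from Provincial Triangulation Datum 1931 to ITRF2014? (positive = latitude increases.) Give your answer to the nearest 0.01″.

Δφ = 9.04″

sin φ = 0.738569, cos φ = 0.674177, sin λ = 0.212631, cos λ = 0.977132.
North component: ΔN = −sin φ cos λ·ΔX − sin φ sin λ·ΔY + cos φ·ΔZ = −(0.738569)(0.977132)(85.7) − (0.738569)(0.212631)(-4.4) + (0.674177)(504.5) = 278.97 m.
1° of latitude spans 111100 m, so Δφ = 278.97 / 111100 × 3600 = 9.039″.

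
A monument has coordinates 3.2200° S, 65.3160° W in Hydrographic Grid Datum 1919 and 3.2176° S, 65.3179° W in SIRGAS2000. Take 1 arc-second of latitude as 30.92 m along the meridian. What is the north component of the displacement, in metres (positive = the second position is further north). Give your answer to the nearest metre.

Δφ = -3.2176° − -3.2200° = +0.0024°; Δλ = -65.3179° − -65.3160° = -0.0019°.
1° of latitude = 3600 × 30.92 = 111312 m.
ΔN = Δφ × 111312 = 267.1 m; ΔE = Δλ × 111312 × cos(-3.2200°) = -0.0019 × 111312 × 0.998421 = -211.2 m.

ΔN = 267 m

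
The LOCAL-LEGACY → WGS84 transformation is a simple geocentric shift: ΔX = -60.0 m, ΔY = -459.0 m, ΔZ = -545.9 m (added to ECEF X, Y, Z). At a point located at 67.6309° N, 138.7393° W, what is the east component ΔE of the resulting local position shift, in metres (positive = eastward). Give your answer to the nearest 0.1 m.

At φ = 67.6309°, λ = -138.7393°: sin φ = 0.924751, cos φ = 0.380572, sin λ = -0.659486, cos λ = -0.751717.
ΔE = −sin λ·ΔX + cos λ·ΔY = −(-0.659486)·(-60.0) + (-0.751717)·(-459.0) = 305.47 m.

ΔE = 305.5 m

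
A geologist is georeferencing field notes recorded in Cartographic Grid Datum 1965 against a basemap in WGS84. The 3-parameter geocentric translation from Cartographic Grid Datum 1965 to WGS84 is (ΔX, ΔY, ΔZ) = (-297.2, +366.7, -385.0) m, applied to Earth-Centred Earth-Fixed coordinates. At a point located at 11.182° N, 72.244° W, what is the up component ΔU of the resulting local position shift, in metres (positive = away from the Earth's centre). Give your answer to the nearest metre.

At φ = 11.182°, λ = -72.244°: sin φ = 0.193926, cos φ = 0.981016, sin λ = -0.952364, cos λ = 0.304964.
ΔU = cos φ cos λ·ΔX + cos φ sin λ·ΔY + sin φ·ΔZ = (0.981016)(0.304964)(-297.2) + (0.981016)(-0.952364)(366.7) + (0.193926)(-385.0) = -506.18 m.

ΔU = -506 m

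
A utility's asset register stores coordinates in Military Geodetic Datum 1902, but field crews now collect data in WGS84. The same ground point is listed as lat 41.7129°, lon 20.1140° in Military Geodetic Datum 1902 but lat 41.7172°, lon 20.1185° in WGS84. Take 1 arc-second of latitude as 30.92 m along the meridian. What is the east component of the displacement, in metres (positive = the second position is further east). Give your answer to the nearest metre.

Δφ = 41.7172° − 41.7129° = +0.0043°; Δλ = 20.1185° − 20.1140° = +0.0045°.
1° of latitude = 3600 × 30.92 = 111312 m.
ΔN = Δφ × 111312 = 478.6 m; ΔE = Δλ × 111312 × cos(41.7129°) = +0.0045 × 111312 × 0.746488 = 373.9 m.

ΔE = 374 m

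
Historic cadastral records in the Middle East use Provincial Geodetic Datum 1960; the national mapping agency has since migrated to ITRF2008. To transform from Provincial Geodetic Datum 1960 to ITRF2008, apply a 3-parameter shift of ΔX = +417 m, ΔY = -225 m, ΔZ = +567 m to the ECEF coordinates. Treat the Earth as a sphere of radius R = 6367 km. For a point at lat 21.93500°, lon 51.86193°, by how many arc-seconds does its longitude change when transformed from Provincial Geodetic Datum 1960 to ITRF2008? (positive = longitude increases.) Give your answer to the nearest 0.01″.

sin φ = 0.373554, cos φ = 0.927608, sin λ = 0.786525, cos λ = 0.617559.
East component: ΔE = −sin λ·ΔX + cos λ·ΔY = −(0.786525)(417) + (0.617559)(-225) = -466.93 m.
1° of latitude spans πR/180 = 111125 m; at latitude φ, 1° of longitude spans that × cos φ = 103080.6 m, so Δλ = -466.93 / 103080.6 × 3600 = -16.307″.

Δλ = -16.31″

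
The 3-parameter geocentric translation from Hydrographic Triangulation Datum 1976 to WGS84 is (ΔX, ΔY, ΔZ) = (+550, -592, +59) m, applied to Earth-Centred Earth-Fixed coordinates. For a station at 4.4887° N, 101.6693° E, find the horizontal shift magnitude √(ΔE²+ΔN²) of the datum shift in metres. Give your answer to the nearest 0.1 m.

433.8 m

At φ = 4.4887°, λ = 101.6693°: sin φ = 0.078262, cos φ = 0.996933, sin λ = 0.979331, cos λ = -0.202263.
ΔE = −sin λ·ΔX + cos λ·ΔY = −(0.979331)·(550) + (-0.202263)·(-592) = -418.89 m.
ΔN = −sin φ cos λ·ΔX − sin φ sin λ·ΔY + cos φ·ΔZ = −(0.078262)(-0.202263)(550) − (0.078262)(0.979331)(-592) + (0.996933)(59) = 112.90 m.
Horizontal magnitude = √(ΔE² + ΔN²) = √((-418.89)² + 112.90²) = 433.84 m.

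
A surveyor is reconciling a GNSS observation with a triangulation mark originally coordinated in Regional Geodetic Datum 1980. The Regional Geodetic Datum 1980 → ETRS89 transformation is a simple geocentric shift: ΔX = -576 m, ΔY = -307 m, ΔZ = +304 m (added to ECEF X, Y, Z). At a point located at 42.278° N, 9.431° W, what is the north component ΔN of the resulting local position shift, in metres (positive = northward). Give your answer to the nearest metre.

At φ = 42.278°, λ = -9.431°: sin φ = 0.672728, cos φ = 0.739889, sin λ = -0.163860, cos λ = 0.986484.
ΔN = −sin φ cos λ·ΔX − sin φ sin λ·ΔY + cos φ·ΔZ = −(0.672728)(0.986484)(-576) − (0.672728)(-0.163860)(-307) + (0.739889)(304) = 573.34 m.

ΔN = 573 m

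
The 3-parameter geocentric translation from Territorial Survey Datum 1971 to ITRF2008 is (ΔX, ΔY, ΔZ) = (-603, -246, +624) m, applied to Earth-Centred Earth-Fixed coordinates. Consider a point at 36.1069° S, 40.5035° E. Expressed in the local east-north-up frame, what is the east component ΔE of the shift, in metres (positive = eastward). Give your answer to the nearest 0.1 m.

The local east axis at (φ, λ) is (−sin λ, cos λ, 0), so ΔE = −sin(40.5035°)·(-603) + cos(40.5035°)·(-246) = 204.60 m.

ΔE = 204.6 m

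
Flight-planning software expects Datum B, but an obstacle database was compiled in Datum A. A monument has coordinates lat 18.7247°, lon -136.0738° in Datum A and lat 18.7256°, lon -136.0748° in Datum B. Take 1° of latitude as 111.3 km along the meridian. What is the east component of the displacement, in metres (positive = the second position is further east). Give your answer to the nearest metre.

ΔE = -105 m

Δφ = 18.7256° − 18.7247° = +0.0009°; Δλ = -136.0748° − -136.0738° = -0.0010°.
ΔN = Δφ × 111300 = 100.2 m; ΔE = Δλ × 111300 × cos(18.7247°) = -0.0010 × 111300 × 0.947072 = -105.4 m.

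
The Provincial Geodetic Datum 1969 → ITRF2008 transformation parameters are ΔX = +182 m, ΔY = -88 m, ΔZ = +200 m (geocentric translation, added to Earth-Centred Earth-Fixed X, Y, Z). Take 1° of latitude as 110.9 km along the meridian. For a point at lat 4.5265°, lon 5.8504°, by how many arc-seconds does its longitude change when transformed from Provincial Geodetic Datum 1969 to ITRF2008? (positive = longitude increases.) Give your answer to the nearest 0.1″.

Δλ = -3.5″

sin φ = 0.078920, cos φ = 0.996881, sin λ = 0.101931, cos λ = 0.994791.
East component: ΔE = −sin λ·ΔX + cos λ·ΔY = −(0.101931)(182) + (0.994791)(-88) = -106.09 m.
1° of latitude spans 110900 m; at latitude φ, 1° of longitude spans that × cos φ = 110554.1 m, so Δλ = -106.09 / 110554.1 × 3600 = -3.455″.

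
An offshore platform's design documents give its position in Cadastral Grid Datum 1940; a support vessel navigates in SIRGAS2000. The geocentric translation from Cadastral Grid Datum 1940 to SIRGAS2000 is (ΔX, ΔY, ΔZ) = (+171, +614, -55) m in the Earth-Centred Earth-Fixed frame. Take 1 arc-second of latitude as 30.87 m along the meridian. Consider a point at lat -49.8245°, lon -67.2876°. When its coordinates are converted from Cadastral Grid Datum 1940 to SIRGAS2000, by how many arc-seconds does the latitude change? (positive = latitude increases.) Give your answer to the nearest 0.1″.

Δφ = -13.5″

sin φ = -0.764072, cos φ = 0.645131, sin λ = -0.922455, cos λ = 0.386106.
North component: ΔN = −sin φ cos λ·ΔX − sin φ sin λ·ΔY + cos φ·ΔZ = −(-0.764072)(0.386106)(171) − (-0.764072)(-0.922455)(614) + (0.645131)(-55) = -417.80 m.
1° of latitude spans 3600 × 30.87 = 111132 m, so Δφ = -417.80 / 111132 × 3600 = -13.534″.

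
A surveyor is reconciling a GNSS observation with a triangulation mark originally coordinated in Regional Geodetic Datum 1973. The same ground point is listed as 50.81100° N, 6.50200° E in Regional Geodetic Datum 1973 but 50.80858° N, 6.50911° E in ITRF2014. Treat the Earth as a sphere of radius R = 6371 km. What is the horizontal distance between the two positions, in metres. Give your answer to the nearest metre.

567 m

Δφ = 50.80858° − 50.81100° = -0.00242°; Δλ = 6.50911° − 6.50200° = +0.00711°.
1° along a meridian = πR/180 = 111195 m.
ΔN = Δφ × 111195 = -269.1 m; ΔE = Δλ × 111195 × cos(50.81100°) = +0.00711 × 111195 × 0.631881 = 499.6 m.
Distance = √(ΔE² + ΔN²) = √(499.6² + (-269.1)²) = 567.4 m.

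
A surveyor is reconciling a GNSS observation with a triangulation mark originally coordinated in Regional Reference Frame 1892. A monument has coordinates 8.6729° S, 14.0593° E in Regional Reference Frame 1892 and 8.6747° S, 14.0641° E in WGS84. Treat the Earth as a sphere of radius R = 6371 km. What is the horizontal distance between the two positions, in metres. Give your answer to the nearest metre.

Δφ = -8.6747° − -8.6729° = -0.0018°; Δλ = 14.0641° − 14.0593° = +0.0048°.
1° along a meridian = πR/180 = 111195 m.
ΔN = Δφ × 111195 = -200.2 m; ΔE = Δλ × 111195 × cos(-8.6729°) = +0.0048 × 111195 × 0.988565 = 527.6 m.
Distance = √(ΔE² + ΔN²) = √(527.6² + (-200.2)²) = 564.3 m.

564 m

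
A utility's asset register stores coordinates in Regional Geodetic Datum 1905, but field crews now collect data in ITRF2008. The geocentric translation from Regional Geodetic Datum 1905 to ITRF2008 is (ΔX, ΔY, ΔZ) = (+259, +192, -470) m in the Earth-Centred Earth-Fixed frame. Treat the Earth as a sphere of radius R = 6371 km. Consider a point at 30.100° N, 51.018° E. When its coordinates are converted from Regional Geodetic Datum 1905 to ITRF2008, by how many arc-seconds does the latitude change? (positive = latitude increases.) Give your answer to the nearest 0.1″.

Δφ = -18.2″

sin φ = 0.501511, cos φ = 0.865151, sin λ = 0.777344, cos λ = 0.629076.
North component: ΔN = −sin φ cos λ·ΔX − sin φ sin λ·ΔY + cos φ·ΔZ = −(0.501511)(0.629076)(259) − (0.501511)(0.777344)(192) + (0.865151)(-470) = -563.18 m.
1° of latitude spans πR/180 = 111195 m, so Δφ = -563.18 / 111195 × 3600 = -18.233″.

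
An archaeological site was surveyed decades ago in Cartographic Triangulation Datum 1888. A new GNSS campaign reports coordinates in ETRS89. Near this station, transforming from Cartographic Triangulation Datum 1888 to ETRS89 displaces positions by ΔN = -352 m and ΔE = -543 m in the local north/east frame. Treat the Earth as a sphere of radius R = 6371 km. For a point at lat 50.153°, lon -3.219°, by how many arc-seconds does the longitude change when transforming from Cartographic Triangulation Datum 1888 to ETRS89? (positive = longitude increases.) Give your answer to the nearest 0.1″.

At latitude 50.153°, cos φ = 0.640740.
One radian of longitude at latitude φ spans R cos φ, so Δλ = ΔE / (R cos φ) = -543.0 / (6371000 × 0.640740) = -1.3302e-04 rad = -27.437″.

Δλ = -27.4″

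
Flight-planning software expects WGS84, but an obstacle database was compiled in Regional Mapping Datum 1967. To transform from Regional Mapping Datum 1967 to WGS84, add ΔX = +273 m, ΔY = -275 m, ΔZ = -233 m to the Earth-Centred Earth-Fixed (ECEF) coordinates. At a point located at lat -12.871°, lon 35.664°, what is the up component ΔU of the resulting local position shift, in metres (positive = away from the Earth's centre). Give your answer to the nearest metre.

ΔU = 112 m

At φ = -12.871°, λ = 35.664°: sin φ = -0.222757, cos φ = 0.974874, sin λ = 0.583031, cos λ = 0.812450.
ΔU = cos φ cos λ·ΔX + cos φ sin λ·ΔY + sin φ·ΔZ = (0.974874)(0.812450)(273) + (0.974874)(0.583031)(-275) + (-0.222757)(-233) = 111.82 m.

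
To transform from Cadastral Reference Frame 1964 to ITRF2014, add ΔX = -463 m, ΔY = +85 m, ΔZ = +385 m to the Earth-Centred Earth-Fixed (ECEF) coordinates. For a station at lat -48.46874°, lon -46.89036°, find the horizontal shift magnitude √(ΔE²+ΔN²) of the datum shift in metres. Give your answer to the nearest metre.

The local east axis at (φ, λ) is (−sin λ, cos λ, 0), so ΔE = −sin(-46.89036°)·(-463) + cos(-46.89036°)·85 = -279.92 m.
The local north axis is (−sin φ cos λ, −sin φ sin λ, cos φ), giving ΔN = -236.865 − 46.453 + 255.266 = -28.05 m.
Horizontal magnitude = √(ΔE² + ΔN²) = √((-279.92)² + (-28.05)²) = 281.33 m.

281 m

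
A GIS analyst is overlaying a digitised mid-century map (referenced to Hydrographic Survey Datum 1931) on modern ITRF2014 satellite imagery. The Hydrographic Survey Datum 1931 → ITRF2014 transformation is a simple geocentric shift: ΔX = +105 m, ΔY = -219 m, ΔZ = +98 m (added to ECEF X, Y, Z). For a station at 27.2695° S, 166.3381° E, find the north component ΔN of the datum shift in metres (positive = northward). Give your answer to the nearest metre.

The local north axis is (−sin φ cos λ, −sin φ sin λ, cos φ), giving ΔN = -46.747 − 23.700 + 87.108 = 16.66 m.

ΔN = 17 m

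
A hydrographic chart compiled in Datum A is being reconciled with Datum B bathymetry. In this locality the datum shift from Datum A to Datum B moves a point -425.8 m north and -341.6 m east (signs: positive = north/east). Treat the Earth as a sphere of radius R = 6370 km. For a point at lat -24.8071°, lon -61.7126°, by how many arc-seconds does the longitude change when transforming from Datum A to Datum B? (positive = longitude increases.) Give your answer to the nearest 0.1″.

Δλ = -12.2″

At latitude -24.8071°, cos φ = 0.907725.
One radian of longitude at latitude φ spans R cos φ, so Δλ = ΔE / (R cos φ) = -341.6 / (6370000 × 0.907725) = -5.9078e-05 rad = -12.186″.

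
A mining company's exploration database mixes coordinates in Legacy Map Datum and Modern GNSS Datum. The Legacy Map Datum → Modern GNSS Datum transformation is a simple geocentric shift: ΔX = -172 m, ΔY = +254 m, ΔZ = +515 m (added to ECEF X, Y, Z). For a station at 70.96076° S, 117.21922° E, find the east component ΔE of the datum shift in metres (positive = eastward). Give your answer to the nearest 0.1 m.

ΔE = 36.8 m

At φ = -70.96076°, λ = 117.21922°: sin φ = -0.945295, cos φ = 0.326216, sin λ = 0.889263, cos λ = -0.457396.
ΔE = −sin λ·ΔX + cos λ·ΔY = −(0.889263)·(-172) + (-0.457396)·(254) = 36.77 m.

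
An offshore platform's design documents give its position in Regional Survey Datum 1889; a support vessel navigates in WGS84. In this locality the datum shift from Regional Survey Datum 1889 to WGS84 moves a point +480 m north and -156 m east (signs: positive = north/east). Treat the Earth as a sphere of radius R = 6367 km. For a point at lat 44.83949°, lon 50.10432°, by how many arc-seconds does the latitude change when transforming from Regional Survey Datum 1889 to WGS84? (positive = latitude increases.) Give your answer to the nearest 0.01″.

On a sphere of radius R, 1 rad of latitude = R, so Δφ = ΔN / R = 480.0 / 6367000 = 7.5389e-05 rad = 15.550″.

Δφ = 15.55″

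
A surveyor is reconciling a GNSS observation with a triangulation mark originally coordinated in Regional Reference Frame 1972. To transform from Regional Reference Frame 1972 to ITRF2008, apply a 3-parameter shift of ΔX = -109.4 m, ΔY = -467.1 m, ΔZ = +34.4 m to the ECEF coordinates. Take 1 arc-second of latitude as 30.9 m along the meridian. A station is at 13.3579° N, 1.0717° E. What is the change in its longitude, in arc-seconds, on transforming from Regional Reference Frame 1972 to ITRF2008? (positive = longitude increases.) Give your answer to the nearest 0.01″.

Δλ = -15.47″

sin φ = 0.231033, cos φ = 0.972946, sin λ = 0.018704, cos λ = 0.999825.
East component: ΔE = −sin λ·ΔX + cos λ·ΔY = −(0.018704)(-109.4) + (0.999825)(-467.1) = -464.97 m.
1° of latitude spans 3600 × 30.90 = 111240 m; at latitude φ, 1° of longitude spans that × cos φ = 108230.5 m, so Δλ = -464.97 / 108230.5 × 3600 = -15.466″.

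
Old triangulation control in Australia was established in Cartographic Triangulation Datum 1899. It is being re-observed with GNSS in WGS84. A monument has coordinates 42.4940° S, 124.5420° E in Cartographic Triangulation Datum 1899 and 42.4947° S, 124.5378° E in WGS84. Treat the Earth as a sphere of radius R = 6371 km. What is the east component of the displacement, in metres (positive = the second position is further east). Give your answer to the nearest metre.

Δφ = -42.4947° − -42.4940° = -0.0007°; Δλ = 124.5378° − 124.5420° = -0.0042°.
1° along a meridian = πR/180 = 111195 m.
ΔN = Δφ × 111195 = -77.8 m; ΔE = Δλ × 111195 × cos(-42.4940°) = -0.0042 × 111195 × 0.737348 = -344.4 m.

ΔE = -344 m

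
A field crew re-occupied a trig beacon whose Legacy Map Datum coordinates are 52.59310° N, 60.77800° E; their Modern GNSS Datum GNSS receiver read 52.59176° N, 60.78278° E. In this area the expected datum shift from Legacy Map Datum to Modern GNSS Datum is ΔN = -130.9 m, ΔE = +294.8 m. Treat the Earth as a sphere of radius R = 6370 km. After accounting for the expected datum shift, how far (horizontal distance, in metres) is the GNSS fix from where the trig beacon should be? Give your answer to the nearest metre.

33 m

Observed coordinate differences: Δφ = -0.00134°, Δλ = +0.00478°.
Converting to metres (1° lat = 111177 m, cos φ = 0.607472): observed ΔN = -149.0 m, observed ΔE = 322.8 m.
Subtracting the expected shift leaves a residual of -149.0 − (-130.9) = -18.1 m north and 322.8 − (294.8) = 28.0 m east.
Residual distance = √((-18.1)² + 28.0²) = 33.4 m.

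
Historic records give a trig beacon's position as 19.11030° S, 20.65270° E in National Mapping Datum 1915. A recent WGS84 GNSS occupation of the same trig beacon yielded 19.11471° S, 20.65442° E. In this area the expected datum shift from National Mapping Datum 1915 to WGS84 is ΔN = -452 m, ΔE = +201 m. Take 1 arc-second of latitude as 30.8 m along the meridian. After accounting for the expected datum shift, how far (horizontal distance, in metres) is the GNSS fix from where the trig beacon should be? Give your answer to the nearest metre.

42 m

Observed coordinate differences: Δφ = -0.00441°, Δλ = +0.00172°.
Converting to metres (1° lat = 110880 m, cos φ = 0.944890): observed ΔN = -489.0 m, observed ΔE = 180.2 m.
Subtracting the expected shift leaves a residual of -489.0 − (-452) = -37.0 m north and 180.2 − (201) = -20.8 m east.
Residual distance = √((-37.0)² + (-20.8)²) = 42.4 m.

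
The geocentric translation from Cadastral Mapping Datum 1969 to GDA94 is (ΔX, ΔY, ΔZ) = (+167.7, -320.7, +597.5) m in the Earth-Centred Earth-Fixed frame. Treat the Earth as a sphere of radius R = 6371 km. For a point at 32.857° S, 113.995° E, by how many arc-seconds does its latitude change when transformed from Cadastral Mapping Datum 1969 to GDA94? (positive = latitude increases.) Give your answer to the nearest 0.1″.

Δφ = 9.9″

sin φ = -0.542544, cos φ = 0.840027, sin λ = 0.913581, cos λ = -0.406657.
North component: ΔN = −sin φ cos λ·ΔX − sin φ sin λ·ΔY + cos φ·ΔZ = −(-0.542544)(-0.406657)(167.7) − (-0.542544)(0.913581)(-320.7) + (0.840027)(597.5) = 305.96 m.
1° of latitude spans πR/180 = 111195 m, so Δφ = 305.96 / 111195 × 3600 = 9.906″.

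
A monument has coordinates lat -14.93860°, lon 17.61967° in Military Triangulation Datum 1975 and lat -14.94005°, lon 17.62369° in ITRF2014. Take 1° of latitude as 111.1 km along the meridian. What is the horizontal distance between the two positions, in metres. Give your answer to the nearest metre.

461 m

Δφ = -14.94005° − -14.93860° = -0.00145°; Δλ = 17.62369° − 17.61967° = +0.00402°.
ΔN = Δφ × 111100 = -161.1 m; ΔE = Δλ × 111100 × cos(-14.93860°) = +0.00402 × 111100 × 0.966203 = 431.5 m.
Distance = √(ΔE² + ΔN²) = √(431.5² + (-161.1)²) = 460.6 m.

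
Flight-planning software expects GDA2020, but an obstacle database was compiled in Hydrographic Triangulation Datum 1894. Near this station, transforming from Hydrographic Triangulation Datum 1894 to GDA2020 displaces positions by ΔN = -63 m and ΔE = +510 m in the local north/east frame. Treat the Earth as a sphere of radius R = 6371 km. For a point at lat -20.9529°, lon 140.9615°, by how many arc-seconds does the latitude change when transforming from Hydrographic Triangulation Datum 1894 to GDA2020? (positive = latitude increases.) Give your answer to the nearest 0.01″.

On a sphere of radius R, 1 rad of latitude = R, so Δφ = ΔN / R = -63.0 / 6371000 = -9.8886e-06 rad = -2.040″.

Δφ = -2.04″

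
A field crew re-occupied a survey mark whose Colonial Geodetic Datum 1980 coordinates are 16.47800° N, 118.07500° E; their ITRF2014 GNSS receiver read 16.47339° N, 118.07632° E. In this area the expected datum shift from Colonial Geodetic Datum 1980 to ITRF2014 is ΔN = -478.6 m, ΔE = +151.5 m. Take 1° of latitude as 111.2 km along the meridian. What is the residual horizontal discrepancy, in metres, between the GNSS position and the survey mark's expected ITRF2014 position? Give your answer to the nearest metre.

Observed coordinate differences: Δφ = -0.00461°, Δλ = +0.00132°.
Converting to metres (1° lat = 111200 m, cos φ = 0.958929): observed ΔN = -512.6 m, observed ΔE = 140.8 m.
Subtracting the expected shift leaves a residual of -512.6 − (-478.6) = -34.0 m north and 140.8 − (151.5) = -10.7 m east.
Residual distance = √((-34.0)² + (-10.7)²) = 35.7 m.

36 m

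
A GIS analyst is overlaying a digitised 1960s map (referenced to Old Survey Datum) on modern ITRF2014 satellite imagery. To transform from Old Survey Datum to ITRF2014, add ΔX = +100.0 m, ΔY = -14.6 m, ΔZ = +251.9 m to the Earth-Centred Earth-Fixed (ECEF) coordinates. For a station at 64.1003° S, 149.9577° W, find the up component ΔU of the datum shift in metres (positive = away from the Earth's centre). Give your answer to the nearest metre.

ΔU = -261 m

The local up (radial) axis is (cos φ cos λ, cos φ sin λ, sin φ), giving ΔU = -37.812 + 3.193 − 226.599 = -261.22 m.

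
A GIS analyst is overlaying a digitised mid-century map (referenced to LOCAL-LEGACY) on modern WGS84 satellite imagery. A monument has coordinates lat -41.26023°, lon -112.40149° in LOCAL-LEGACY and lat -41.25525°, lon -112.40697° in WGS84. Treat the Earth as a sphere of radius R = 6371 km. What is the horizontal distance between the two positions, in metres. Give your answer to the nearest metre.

Δφ = -41.25525° − -41.26023° = +0.00498°; Δλ = -112.40697° − -112.40149° = -0.00548°.
1° along a meridian = πR/180 = 111195 m.
ΔN = Δφ × 111195 = 553.8 m; ΔE = Δλ × 111195 × cos(-41.26023°) = -0.00548 × 111195 × 0.751722 = -458.1 m.
Distance = √(ΔE² + ΔN²) = √((-458.1)² + 553.8²) = 718.7 m.

719 m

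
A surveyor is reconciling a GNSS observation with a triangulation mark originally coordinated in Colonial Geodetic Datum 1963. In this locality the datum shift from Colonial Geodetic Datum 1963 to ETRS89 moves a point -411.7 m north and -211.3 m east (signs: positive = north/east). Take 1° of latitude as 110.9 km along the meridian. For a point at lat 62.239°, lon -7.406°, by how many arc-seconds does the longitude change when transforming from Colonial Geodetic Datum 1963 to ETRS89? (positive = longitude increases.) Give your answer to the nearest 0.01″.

At latitude 62.239°, cos φ = 0.465784.
1° of longitude at this latitude = 110.9 × cos φ = 51.66 km, so Δλ = -211.3 / 51655.5 = -0.0040906° = -14.726″.

Δλ = -14.73″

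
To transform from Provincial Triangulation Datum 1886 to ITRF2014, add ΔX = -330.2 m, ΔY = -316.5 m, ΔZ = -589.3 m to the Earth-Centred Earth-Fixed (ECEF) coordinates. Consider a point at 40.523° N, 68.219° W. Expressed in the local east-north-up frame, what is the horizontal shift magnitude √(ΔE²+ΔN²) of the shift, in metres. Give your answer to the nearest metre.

702 m

At φ = 40.523°, λ = -68.219°: sin φ = 0.649753, cos φ = 0.760145, sin λ = -0.928609, cos λ = 0.371060.
ΔE = −sin λ·ΔX + cos λ·ΔY = −(-0.928609)·(-330.2) + (0.371060)·(-316.5) = -424.07 m.
ΔN = −sin φ cos λ·ΔX − sin φ sin λ·ΔY + cos φ·ΔZ = −(0.649753)(0.371060)(-330.2) − (0.649753)(-0.928609)(-316.5) + (0.760145)(-589.3) = -559.31 m.
Horizontal magnitude = √(ΔE² + ΔN²) = √((-424.07)² + (-559.31)²) = 701.90 m.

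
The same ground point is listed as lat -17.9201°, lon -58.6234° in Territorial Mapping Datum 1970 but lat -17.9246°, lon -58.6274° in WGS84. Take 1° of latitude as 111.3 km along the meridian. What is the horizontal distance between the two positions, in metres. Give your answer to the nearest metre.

Δφ = -17.9246° − -17.9201° = -0.0045°; Δλ = -58.6274° − -58.6234° = -0.0040°.
ΔN = Δφ × 111300 = -500.9 m; ΔE = Δλ × 111300 × cos(-17.9201°) = -0.0040 × 111300 × 0.951487 = -423.6 m.
Distance = √(ΔE² + ΔN²) = √((-423.6)² + (-500.9)²) = 656.0 m.

656 m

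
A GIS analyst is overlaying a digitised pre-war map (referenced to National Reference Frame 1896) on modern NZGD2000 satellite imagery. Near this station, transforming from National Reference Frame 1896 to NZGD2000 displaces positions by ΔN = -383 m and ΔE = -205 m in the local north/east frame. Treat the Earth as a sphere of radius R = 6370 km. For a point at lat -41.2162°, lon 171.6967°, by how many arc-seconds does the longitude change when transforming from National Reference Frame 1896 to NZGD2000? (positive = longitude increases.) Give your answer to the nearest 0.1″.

Δλ = -8.8″

At latitude -41.2162°, cos φ = 0.752229.
One radian of longitude at latitude φ spans R cos φ, so Δλ = ΔE / (R cos φ) = -205.0 / (6370000 × 0.752229) = -4.2782e-05 rad = -8.824″.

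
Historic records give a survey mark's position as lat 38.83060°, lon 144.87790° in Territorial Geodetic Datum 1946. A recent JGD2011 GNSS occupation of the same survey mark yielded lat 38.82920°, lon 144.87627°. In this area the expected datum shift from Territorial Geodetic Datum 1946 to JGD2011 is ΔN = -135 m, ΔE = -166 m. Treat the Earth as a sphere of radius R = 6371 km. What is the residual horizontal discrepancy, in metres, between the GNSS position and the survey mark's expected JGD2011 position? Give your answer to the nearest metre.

Observed coordinate differences: Δφ = -0.00140°, Δλ = -0.00163°.
Converting to metres (1° lat = 111195 m, cos φ = 0.779003): observed ΔN = -155.7 m, observed ΔE = -141.2 m.
Subtracting the expected shift leaves a residual of -155.7 − (-135) = -20.7 m north and -141.2 − (-166) = 24.8 m east.
Residual distance = √((-20.7)² + 24.8²) = 32.3 m.

32 m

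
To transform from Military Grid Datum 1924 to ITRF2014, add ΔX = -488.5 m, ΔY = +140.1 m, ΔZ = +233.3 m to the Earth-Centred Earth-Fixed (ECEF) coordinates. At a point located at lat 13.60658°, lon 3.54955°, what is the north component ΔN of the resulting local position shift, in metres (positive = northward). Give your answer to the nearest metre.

ΔN = 339 m

The local north axis is (−sin φ cos λ, −sin φ sin λ, cos φ), giving ΔN = 114.701 − 2.041 + 226.752 = 339.41 m.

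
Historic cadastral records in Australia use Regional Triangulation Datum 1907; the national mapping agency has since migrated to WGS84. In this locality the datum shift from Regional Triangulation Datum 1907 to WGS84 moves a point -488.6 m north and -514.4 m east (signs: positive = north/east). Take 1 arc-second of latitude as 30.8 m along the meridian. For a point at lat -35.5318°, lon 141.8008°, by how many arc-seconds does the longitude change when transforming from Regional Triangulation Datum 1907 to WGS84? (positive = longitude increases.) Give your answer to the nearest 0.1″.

Δλ = -20.5″

At latitude -35.5318°, cos φ = 0.813793.
1″ of longitude at this latitude = 30.80 × cos φ = 25.0648 m, so Δλ = -514.4 / 25.0648 = -20.523″.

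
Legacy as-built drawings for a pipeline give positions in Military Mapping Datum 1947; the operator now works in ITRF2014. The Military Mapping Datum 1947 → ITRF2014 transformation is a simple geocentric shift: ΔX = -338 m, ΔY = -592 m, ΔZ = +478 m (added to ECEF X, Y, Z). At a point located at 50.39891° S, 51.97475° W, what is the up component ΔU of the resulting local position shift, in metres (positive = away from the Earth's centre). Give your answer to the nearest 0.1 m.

ΔU = -203.8 m

At φ = -50.39891°, λ = -51.97475°: sin φ = -0.770501, cos φ = 0.637439, sin λ = -0.787739, cos λ = 0.616009.
ΔU = cos φ cos λ·ΔX + cos φ sin λ·ΔY + sin φ·ΔZ = (0.637439)(0.616009)(-338) + (0.637439)(-0.787739)(-592) + (-0.770501)(478) = -203.76 m.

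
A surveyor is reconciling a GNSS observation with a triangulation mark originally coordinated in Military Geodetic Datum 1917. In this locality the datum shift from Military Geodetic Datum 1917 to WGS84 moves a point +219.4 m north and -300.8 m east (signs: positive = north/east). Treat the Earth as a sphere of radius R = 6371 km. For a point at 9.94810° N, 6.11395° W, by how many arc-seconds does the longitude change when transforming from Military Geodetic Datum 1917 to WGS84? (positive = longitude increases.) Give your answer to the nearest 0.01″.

Δλ = -9.89″

At latitude 9.94810°, cos φ = 0.984965.
One radian of longitude at latitude φ spans R cos φ, so Δλ = ΔE / (R cos φ) = -300.8 / (6371000 × 0.984965) = -4.7935e-05 rad = -9.887″.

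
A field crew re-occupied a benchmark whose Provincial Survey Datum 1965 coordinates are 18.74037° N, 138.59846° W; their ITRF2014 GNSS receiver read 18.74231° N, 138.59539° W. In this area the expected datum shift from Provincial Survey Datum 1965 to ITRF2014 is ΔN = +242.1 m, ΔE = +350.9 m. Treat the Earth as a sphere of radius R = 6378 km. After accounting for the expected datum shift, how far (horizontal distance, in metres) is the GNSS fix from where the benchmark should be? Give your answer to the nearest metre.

Observed coordinate differences: Δφ = +0.00194°, Δλ = +0.00307°.
Converting to metres (1° lat = 111317 m, cos φ = 0.946984): observed ΔN = 216.0 m, observed ΔE = 323.6 m.
Subtracting the expected shift leaves a residual of 216.0 − (242.1) = -26.1 m north and 323.6 − (350.9) = -27.3 m east.
Residual distance = √((-26.1)² + (-27.3)²) = 37.8 m.

38 m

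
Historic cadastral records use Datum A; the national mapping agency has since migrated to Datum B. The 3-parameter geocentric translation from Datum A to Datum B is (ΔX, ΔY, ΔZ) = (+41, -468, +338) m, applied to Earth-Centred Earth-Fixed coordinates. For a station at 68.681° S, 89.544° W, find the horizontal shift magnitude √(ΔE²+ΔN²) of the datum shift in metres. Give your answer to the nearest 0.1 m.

560.4 m

The local east axis at (φ, λ) is (−sin λ, cos λ, 0), so ΔE = −sin(-89.544°)·41 + cos(-89.544°)·(-468) = 37.27 m.
The local north axis is (−sin φ cos λ, −sin φ sin λ, cos φ), giving ΔN = 0.304 + 435.961 + 122.883 = 559.15 m.
Horizontal magnitude = √(ΔE² + ΔN²) = √(37.27² + 559.15²) = 560.39 m.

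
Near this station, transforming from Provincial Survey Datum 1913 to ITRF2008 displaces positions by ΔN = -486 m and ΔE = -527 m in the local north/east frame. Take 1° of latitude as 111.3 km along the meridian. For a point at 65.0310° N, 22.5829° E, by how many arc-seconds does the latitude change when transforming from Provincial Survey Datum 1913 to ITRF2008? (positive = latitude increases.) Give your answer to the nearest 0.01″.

1° of latitude = 111.3 km, so Δφ = -486.0 / 111300 = -0.0043666° = -15.720″.

Δφ = -15.72″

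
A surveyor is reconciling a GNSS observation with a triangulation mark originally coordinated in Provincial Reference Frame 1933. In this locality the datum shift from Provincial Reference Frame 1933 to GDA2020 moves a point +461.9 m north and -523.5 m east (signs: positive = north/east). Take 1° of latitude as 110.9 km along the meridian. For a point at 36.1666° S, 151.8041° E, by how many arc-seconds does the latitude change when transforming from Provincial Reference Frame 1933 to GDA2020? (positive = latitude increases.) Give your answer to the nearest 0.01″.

1° of latitude = 110.9 km, so Δφ = 461.9 / 110900 = 0.0041650° = 14.994″.

Δφ = 14.99″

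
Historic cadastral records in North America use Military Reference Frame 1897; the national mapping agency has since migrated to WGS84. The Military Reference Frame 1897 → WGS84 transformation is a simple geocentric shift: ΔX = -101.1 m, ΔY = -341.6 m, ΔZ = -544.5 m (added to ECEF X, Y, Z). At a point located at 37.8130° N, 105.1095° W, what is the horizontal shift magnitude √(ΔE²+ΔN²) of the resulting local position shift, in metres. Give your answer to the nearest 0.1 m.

At φ = 37.8130°, λ = -105.1095°: sin φ = 0.613086, cos φ = 0.790016, sin λ = -0.965429, cos λ = -0.260665.
ΔE = −sin λ·ΔX + cos λ·ΔY = −(-0.965429)·(-101.1) + (-0.260665)·(-341.6) = -8.56 m.
ΔN = −sin φ cos λ·ΔX − sin φ sin λ·ΔY + cos φ·ΔZ = −(0.613086)(-0.260665)(-101.1) − (0.613086)(-0.965429)(-341.6) + (0.790016)(-544.5) = -648.51 m.
Horizontal magnitude = √(ΔE² + ΔN²) = √((-8.56)² + (-648.51)²) = 648.57 m.

648.6 m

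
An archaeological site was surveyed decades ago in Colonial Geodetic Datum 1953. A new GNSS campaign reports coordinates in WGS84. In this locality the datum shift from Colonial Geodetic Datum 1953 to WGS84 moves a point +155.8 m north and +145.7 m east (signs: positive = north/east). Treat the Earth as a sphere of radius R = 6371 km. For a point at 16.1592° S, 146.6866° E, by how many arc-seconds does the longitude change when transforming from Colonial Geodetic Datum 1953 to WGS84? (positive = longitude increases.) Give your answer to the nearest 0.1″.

At latitude -16.1592°, cos φ = 0.960492.
One radian of longitude at latitude φ spans R cos φ, so Δλ = ΔE / (R cos φ) = 145.7 / (6371000 × 0.960492) = 2.3810e-05 rad = 4.911″.

Δλ = 4.9″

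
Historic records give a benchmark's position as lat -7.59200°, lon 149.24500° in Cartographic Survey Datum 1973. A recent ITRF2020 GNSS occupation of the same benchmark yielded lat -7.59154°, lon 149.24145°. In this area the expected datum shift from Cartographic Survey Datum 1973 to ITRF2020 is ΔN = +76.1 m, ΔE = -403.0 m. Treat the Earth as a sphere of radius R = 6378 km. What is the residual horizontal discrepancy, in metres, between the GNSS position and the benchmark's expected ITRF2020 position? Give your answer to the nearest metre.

Observed coordinate differences: Δφ = +0.00046°, Δλ = -0.00355°.
Converting to metres (1° lat = 111317 m, cos φ = 0.991234): observed ΔN = 51.2 m, observed ΔE = -391.7 m.
Subtracting the expected shift leaves a residual of 51.2 − (76.1) = -24.9 m north and -391.7 − (-403.0) = 11.3 m east.
Residual distance = √((-24.9)² + 11.3²) = 27.3 m.

27 m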